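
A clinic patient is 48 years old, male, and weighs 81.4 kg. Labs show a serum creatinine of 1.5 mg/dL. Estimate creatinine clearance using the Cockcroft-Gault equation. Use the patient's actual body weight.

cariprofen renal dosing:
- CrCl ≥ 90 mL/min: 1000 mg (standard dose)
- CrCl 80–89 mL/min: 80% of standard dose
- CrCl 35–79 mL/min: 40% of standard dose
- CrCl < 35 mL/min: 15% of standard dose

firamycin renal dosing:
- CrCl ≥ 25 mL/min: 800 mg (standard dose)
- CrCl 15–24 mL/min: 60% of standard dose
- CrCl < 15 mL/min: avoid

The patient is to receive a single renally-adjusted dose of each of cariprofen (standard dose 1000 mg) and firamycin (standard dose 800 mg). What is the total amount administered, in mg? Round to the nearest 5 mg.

CrCl = (140 − 48) × 81.4 / (72 × 1.5) = 7488.8 / 108.00 ≈ 69.3 mL/min
CrCl ≈ 69 mL/min.
cariprofen: 35–79 mL/min → 40% of 1000 mg = 400 mg.
firamycin: ≥ 25 mL/min → 100% of 800 mg = 800 mg.
Total = 400 + 800 = 1200 mg.

1200 mg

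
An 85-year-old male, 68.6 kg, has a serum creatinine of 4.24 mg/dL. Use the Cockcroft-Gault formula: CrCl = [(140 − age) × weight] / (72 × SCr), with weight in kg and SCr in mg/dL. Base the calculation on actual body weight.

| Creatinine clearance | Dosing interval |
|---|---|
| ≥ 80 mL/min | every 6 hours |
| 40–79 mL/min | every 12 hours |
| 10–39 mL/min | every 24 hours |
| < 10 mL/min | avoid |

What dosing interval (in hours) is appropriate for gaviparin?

CrCl = (140 − 85) × 68.6 / (72 × 4.24) = 3773.0 / 305.28 ≈ 12.4 mL/min
CrCl ≈ 12 mL/min → bracket 10–39 mL/min → every 24 hours.

every 24 hours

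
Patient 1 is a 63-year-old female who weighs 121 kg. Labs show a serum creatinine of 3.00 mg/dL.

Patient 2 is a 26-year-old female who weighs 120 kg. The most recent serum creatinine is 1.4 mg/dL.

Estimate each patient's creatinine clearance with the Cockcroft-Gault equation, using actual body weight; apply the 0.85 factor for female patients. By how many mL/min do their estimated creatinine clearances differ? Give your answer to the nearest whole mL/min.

79 mL/min

Patient 1: CrCl = (140 − 63) × 121 / (72 × 3) × 0.85 = 9317.0 / 216.00 × 0.85 ≈ 36.7 mL/min
Patient 2: CrCl = (140 − 26) × 120 / (72 × 1.4) × 0.85 = 13680.0 / 100.80 × 0.85 ≈ 115.4 mL/min
|36.7 − 115.4| = 78.7 mL/min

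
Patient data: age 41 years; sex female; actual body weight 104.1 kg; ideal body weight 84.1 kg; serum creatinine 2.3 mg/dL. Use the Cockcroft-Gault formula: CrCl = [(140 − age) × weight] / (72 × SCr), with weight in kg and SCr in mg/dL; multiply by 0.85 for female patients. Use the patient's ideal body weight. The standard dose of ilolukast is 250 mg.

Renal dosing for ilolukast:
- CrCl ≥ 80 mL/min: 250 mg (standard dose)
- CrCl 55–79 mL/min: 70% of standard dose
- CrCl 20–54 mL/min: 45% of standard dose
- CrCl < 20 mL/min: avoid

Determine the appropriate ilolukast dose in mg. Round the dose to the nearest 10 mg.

CrCl = (140 − 41) × 84.1 / (72 × 2.3) × 0.85 = 8325.9 / 165.60 × 0.85 ≈ 42.7 mL/min
CrCl ≈ 43 mL/min → bracket 20–54 mL/min.
45% of 250 mg = 112.5 mg → 110 mg

110 mg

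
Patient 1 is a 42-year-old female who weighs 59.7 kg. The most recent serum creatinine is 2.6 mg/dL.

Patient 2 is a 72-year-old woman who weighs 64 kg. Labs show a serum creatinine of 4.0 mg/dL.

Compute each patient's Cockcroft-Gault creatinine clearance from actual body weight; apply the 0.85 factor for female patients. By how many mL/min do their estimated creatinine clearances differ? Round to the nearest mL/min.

14 mL/min

Patient 1: CrCl = (140 − 42) × 59.7 / (72 × 2.6) × 0.85 = 5850.6 / 187.20 × 0.85 ≈ 26.6 mL/min
Patient 2: CrCl = (140 − 72) × 64 / (72 × 4) × 0.85 = 4352.0 / 288.00 × 0.85 ≈ 12.8 mL/min
|26.6 − 12.8| = 13.8 mL/min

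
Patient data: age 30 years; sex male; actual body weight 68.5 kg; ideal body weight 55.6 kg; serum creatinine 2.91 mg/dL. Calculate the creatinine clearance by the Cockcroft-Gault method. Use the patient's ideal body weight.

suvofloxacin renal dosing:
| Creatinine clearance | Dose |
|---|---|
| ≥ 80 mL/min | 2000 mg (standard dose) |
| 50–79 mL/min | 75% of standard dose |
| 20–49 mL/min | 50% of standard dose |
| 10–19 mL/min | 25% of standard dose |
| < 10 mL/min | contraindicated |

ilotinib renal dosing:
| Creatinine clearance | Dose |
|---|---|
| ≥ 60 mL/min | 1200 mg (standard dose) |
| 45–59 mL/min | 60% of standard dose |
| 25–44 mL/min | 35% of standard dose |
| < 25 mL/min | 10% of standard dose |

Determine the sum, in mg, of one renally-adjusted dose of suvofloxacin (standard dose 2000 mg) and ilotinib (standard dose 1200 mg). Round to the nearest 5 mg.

1420 mg

CrCl = (140 − 30) × 55.6 / (72 × 2.91) = 6116.0 / 209.52 ≈ 29.2 mL/min
CrCl ≈ 29 mL/min.
suvofloxacin: 20–49 mL/min → 50% of 2000 mg = 1000 mg.
ilotinib: 25–44 mL/min → 35% of 1200 mg = 420 mg.
Total = 1000 + 420 = 1420 mg.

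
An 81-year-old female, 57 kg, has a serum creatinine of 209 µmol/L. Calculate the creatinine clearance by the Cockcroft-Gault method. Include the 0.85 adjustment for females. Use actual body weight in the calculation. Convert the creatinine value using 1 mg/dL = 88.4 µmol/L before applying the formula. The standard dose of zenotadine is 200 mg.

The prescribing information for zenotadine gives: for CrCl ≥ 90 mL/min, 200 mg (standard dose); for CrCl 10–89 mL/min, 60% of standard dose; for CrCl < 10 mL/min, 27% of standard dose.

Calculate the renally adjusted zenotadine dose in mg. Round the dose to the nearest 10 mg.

SCr = 209 / 88.4 = 2.364 mg/dL
CrCl = (140 − 81) × 57 / (72 × 2.364) × 0.85 = 3363.0 / 170.21 × 0.85 ≈ 16.8 mL/min
CrCl ≈ 17 mL/min → bracket 10–89 mL/min.
60% of 200 mg = 120 mg

120 mg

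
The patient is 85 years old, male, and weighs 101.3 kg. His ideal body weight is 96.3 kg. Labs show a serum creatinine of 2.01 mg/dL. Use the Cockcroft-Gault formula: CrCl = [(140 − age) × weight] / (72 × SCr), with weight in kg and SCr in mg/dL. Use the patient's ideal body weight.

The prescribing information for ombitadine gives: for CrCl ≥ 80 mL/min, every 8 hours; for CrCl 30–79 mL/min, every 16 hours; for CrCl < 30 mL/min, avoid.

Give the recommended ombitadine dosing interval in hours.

every 16 hours

CrCl = (140 − 85) × 96.3 / (72 × 2.01) = 5296.5 / 144.72 ≈ 36.6 mL/min
CrCl ≈ 37 mL/min → bracket 30–79 mL/min → every 16 hours.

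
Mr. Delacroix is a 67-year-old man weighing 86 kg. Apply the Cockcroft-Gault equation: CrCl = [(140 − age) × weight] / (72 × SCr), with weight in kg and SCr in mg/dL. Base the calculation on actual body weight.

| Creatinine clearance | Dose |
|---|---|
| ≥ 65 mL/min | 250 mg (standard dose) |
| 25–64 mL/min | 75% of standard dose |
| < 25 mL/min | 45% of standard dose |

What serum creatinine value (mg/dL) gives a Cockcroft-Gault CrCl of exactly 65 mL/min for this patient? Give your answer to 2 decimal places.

1.34 mg/dL

Standard dose requires CrCl ≥ 65 mL/min.
Set (140 − 67) × 86 / (72 × SCr) = 65
SCr = (140 − 67) × 86 / (72 × 65) = 1.341 mg/dL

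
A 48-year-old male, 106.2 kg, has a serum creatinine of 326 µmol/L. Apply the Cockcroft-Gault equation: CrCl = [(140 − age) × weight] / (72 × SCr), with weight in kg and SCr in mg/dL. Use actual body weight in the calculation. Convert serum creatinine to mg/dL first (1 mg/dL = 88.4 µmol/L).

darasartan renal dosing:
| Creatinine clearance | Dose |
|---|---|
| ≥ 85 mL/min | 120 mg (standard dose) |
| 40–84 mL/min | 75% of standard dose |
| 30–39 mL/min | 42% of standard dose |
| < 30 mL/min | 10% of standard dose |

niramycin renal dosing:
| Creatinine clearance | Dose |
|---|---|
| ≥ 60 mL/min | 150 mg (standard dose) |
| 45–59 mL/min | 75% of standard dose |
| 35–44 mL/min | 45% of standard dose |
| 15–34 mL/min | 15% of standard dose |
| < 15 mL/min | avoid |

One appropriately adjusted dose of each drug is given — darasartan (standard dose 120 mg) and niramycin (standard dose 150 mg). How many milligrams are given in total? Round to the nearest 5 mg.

SCr = 326 / 88.4 = 3.688 mg/dL
CrCl = (140 − 48) × 106.2 / (72 × 3.688) = 9770.4 / 265.54 ≈ 36.8 mL/min
CrCl ≈ 37 mL/min.
darasartan: 30–39 mL/min → 42% of 120 mg = 50.4 mg.
niramycin: 35–44 mL/min → 45% of 150 mg = 67.5 mg.
Total = 50.4 + 67.5 = 117.9 mg.

120 mg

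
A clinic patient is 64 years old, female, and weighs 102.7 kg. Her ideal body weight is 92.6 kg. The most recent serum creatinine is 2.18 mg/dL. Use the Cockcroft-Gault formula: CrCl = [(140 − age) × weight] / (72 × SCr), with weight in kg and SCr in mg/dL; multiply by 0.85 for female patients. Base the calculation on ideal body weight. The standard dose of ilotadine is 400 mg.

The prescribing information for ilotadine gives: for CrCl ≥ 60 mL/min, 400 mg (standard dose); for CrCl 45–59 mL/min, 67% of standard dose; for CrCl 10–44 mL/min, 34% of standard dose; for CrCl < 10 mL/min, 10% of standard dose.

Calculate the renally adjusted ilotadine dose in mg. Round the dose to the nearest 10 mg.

CrCl = (140 − 64) × 92.6 / (72 × 2.18) × 0.85 = 7037.6 / 156.96 × 0.85 ≈ 38.1 mL/min
CrCl ≈ 38 mL/min → bracket 10–44 mL/min.
34% of 400 mg = 136 mg → 140 mg

140 mg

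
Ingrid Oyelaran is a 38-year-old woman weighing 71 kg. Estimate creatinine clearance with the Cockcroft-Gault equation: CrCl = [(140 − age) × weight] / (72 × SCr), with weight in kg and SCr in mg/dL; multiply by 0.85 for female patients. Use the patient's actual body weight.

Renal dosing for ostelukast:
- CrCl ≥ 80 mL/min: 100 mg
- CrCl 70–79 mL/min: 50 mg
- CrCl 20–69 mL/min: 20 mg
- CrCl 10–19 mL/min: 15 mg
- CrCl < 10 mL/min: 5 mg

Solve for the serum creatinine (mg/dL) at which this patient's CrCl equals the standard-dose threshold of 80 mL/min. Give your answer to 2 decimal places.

Standard dose requires CrCl ≥ 80 mL/min.
Set (140 − 38) × 71 × 0.85 / (72 × SCr) = 80
SCr = (140 − 38) × 71 × 0.85 / (72 × 80) = 1.069 mg/dL

1.07 mg/dL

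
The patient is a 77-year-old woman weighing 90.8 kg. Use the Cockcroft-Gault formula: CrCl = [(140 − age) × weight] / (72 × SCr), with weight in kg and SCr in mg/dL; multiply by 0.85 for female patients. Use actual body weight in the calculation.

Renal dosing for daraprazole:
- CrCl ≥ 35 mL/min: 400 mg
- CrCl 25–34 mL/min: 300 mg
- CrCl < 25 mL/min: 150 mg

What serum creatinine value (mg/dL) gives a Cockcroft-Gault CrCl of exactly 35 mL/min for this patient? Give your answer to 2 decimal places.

Standard dose requires CrCl ≥ 35 mL/min.
Set (140 − 77) × 90.8 × 0.85 / (72 × SCr) = 35
SCr = (140 − 77) × 90.8 × 0.85 / (72 × 35) = 1.929 mg/dL

1.93 mg/dL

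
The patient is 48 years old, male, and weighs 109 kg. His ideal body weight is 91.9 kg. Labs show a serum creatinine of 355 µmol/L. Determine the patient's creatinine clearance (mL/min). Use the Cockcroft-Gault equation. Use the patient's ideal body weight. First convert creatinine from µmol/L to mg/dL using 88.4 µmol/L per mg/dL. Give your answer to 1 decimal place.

SCr = 355 / 88.4 = 4.016 mg/dL
CrCl = (140 − 48) × 91.9 / (72 × 4.016) = 8454.8 / 289.15 ≈ 29.2 mL/min

29.2 mL/min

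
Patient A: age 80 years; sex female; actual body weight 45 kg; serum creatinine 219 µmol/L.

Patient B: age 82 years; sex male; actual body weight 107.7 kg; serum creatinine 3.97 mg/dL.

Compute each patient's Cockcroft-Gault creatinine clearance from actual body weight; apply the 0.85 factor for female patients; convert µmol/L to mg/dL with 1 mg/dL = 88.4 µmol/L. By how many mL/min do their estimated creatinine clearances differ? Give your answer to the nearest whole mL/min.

9 mL/min

Patient A: SCr = 219 / 88.4 = 2.477 mg/dL
Patient A: CrCl = (140 − 80) × 45 / (72 × 2.477) × 0.85 = 2700.0 / 178.34 × 0.85 ≈ 12.9 mL/min
Patient B: CrCl = (140 − 82) × 107.7 / (72 × 3.97) = 6246.6 / 285.84 ≈ 21.9 mL/min
|12.9 − 21.9| = 9.0 mL/min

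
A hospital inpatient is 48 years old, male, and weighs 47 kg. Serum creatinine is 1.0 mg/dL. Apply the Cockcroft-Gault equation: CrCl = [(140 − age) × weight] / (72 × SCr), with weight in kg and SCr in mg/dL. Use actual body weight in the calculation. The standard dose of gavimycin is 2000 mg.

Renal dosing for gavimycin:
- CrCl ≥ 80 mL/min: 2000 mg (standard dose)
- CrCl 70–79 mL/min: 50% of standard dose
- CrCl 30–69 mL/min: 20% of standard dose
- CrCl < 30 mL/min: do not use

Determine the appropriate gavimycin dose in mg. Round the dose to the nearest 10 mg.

CrCl = (140 − 48) × 47 / (72 × 1) = 4324.0 / 72.00 ≈ 60.1 mL/min
CrCl ≈ 60 mL/min → bracket 30–69 mL/min.
20% of 2000 mg = 400 mg

400 mg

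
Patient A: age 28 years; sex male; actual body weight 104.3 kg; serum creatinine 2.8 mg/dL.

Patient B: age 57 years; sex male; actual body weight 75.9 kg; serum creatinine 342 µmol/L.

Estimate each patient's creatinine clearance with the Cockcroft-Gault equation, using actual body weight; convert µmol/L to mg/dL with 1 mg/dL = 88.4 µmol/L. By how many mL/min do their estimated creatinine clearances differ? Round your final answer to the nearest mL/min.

35 mL/min

Patient A: CrCl = (140 − 28) × 104.3 / (72 × 2.8) = 11681.6 / 201.60 ≈ 57.9 mL/min
Patient B: SCr = 342 / 88.4 = 3.869 mg/dL
Patient B: CrCl = (140 − 57) × 75.9 / (72 × 3.869) = 6299.7 / 278.57 ≈ 22.6 mL/min
|57.9 − 22.6| = 35.3 mL/min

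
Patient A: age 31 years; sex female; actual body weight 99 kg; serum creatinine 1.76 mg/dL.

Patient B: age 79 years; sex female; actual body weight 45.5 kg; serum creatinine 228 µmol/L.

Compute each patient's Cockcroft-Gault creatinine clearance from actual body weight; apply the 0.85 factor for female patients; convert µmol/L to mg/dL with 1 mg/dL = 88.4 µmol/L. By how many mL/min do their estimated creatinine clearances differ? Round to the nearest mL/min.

Patient A: CrCl = (140 − 31) × 99 / (72 × 1.76) × 0.85 = 10791.0 / 126.72 × 0.85 ≈ 72.4 mL/min
Patient B: SCr = 228 / 88.4 = 2.579 mg/dL
Patient B: CrCl = (140 − 79) × 45.5 / (72 × 2.579) × 0.85 = 2775.5 / 185.69 × 0.85 ≈ 12.7 mL/min
|72.4 − 12.7| = 59.7 mL/min

60 mL/min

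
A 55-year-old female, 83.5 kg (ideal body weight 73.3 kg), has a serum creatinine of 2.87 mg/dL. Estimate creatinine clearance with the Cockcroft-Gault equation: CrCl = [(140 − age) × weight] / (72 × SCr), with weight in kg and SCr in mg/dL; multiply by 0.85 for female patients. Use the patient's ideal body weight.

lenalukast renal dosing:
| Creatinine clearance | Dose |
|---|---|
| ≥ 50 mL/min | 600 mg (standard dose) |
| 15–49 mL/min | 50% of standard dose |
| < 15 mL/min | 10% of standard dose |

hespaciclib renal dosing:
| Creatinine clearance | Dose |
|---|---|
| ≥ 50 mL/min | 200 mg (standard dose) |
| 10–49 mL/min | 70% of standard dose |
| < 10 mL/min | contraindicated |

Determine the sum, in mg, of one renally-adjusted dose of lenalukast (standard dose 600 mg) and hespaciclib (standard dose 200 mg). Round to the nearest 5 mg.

CrCl = (140 − 55) × 73.3 / (72 × 2.87) × 0.85 = 6230.5 / 206.64 × 0.85 ≈ 25.6 mL/min
CrCl ≈ 26 mL/min.
lenalukast: 15–49 mL/min → 50% of 600 mg = 300 mg.
hespaciclib: 10–49 mL/min → 70% of 200 mg = 140 mg.
Total = 300 + 140 = 440 mg.

440 mg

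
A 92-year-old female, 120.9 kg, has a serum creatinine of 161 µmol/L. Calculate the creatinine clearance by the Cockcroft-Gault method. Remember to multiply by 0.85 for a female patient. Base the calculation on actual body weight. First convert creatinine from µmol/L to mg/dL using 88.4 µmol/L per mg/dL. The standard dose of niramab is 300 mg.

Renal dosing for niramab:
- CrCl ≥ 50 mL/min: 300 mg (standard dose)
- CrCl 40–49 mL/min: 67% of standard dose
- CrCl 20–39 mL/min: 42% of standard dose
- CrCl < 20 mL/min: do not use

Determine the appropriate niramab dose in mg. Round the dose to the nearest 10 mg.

SCr = 161 / 88.4 = 1.821 mg/dL
CrCl = (140 − 92) × 120.9 / (72 × 1.821) × 0.85 = 5803.2 / 131.11 × 0.85 ≈ 37.6 mL/min
CrCl ≈ 38 mL/min → bracket 20–39 mL/min.
42% of 300 mg = 126 mg → 130 mg

130 mg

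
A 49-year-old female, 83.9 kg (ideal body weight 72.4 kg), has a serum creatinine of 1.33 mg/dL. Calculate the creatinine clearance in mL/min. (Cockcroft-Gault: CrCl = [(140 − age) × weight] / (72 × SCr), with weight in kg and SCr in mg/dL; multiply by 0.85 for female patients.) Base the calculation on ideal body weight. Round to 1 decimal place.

58.5 mL/min

CrCl = (140 − 49) × 72.4 / (72 × 1.33) × 0.85 = 6588.4 / 95.76 × 0.85 ≈ 58.5 mL/min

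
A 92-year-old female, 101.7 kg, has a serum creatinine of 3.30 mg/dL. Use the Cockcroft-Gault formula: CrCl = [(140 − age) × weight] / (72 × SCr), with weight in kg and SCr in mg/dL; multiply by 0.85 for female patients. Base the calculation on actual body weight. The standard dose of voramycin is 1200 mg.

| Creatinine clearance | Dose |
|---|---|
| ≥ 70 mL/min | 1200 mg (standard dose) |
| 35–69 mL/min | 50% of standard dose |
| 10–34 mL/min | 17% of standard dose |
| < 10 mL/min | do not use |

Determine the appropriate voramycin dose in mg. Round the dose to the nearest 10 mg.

200 mg

CrCl = (140 − 92) × 101.7 / (72 × 3.3) × 0.85 = 4881.6 / 237.60 × 0.85 ≈ 17.5 mL/min
CrCl ≈ 17 mL/min → bracket 10–34 mL/min.
17% of 1200 mg = 204 mg → 200 mg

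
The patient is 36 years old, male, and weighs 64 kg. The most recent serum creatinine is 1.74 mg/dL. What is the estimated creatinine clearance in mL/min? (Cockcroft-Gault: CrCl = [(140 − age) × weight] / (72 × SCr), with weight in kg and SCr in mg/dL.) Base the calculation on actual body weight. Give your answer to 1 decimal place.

53.1 mL/min

CrCl = (140 − 36) × 64 / (72 × 1.74) = 6656.0 / 125.28 ≈ 53.1 mL/min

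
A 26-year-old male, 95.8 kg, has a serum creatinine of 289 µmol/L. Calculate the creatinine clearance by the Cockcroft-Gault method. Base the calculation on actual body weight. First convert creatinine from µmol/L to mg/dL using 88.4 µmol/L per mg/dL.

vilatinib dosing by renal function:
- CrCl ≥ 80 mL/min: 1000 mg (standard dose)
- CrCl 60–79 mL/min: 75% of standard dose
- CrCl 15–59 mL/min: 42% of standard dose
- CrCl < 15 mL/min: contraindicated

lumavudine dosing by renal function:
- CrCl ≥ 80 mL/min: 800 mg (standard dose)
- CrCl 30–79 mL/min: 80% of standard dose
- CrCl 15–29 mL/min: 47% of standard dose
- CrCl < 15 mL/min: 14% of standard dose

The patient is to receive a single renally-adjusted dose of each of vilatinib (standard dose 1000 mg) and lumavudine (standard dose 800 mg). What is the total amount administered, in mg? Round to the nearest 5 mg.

SCr = 289 / 88.4 = 3.269 mg/dL
CrCl = (140 − 26) × 95.8 / (72 × 3.269) = 10921.2 / 235.37 ≈ 46.4 mL/min
CrCl ≈ 46 mL/min.
vilatinib: 15–59 mL/min → 42% of 1000 mg = 420 mg.
lumavudine: 30–79 mL/min → 80% of 800 mg = 640 mg.
Total = 420 + 640 = 1060 mg.

1060 mg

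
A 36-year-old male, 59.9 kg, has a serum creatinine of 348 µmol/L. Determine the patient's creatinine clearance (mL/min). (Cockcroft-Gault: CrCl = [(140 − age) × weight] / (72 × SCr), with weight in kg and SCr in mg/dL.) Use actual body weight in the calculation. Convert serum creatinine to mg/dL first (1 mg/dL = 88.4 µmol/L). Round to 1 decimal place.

SCr = 348 / 88.4 = 3.937 mg/dL
CrCl = (140 − 36) × 59.9 / (72 × 3.937) = 6229.6 / 283.46 ≈ 22.0 mL/min

22.0 mL/min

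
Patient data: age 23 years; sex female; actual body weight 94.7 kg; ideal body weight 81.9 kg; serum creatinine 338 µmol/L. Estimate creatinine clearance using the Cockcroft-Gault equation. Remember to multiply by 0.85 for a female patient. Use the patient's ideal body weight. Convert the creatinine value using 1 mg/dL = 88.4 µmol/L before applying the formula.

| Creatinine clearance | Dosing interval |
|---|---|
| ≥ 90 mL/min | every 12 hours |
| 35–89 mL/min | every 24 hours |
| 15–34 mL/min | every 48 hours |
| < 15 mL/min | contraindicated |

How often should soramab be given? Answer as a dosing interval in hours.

SCr = 338 / 88.4 = 3.824 mg/dL
CrCl = (140 − 23) × 81.9 / (72 × 3.824) × 0.85 = 9582.3 / 275.33 × 0.85 ≈ 29.6 mL/min
CrCl ≈ 30 mL/min → bracket 15–34 mL/min → every 48 hours.

every 48 hours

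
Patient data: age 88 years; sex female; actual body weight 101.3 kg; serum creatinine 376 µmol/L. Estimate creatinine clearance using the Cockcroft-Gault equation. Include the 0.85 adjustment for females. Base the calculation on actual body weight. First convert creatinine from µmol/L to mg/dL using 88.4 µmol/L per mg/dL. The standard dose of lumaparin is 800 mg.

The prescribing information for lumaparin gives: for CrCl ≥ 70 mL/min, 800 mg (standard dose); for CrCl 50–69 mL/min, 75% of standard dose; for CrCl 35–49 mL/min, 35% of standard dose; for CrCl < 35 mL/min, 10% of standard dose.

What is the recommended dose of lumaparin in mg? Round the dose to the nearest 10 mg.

SCr = 376 / 88.4 = 4.253 mg/dL
CrCl = (140 − 88) × 101.3 / (72 × 4.253) × 0.85 = 5267.6 / 306.22 × 0.85 ≈ 14.6 mL/min
CrCl ≈ 15 mL/min → bracket < 35 mL/min.
10% of 800 mg = 80 mg

80 mg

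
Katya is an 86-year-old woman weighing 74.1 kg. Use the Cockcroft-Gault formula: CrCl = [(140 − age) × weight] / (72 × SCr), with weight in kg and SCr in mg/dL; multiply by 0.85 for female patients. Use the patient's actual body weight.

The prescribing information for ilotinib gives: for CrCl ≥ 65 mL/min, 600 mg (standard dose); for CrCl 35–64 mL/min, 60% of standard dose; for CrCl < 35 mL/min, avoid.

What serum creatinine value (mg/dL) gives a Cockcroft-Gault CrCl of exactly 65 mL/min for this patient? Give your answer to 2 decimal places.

Standard dose requires CrCl ≥ 65 mL/min.
Set (140 − 86) × 74.1 × 0.85 / (72 × SCr) = 65
SCr = (140 − 86) × 74.1 × 0.85 / (72 × 65) = 0.727 mg/dL

0.73 mg/dL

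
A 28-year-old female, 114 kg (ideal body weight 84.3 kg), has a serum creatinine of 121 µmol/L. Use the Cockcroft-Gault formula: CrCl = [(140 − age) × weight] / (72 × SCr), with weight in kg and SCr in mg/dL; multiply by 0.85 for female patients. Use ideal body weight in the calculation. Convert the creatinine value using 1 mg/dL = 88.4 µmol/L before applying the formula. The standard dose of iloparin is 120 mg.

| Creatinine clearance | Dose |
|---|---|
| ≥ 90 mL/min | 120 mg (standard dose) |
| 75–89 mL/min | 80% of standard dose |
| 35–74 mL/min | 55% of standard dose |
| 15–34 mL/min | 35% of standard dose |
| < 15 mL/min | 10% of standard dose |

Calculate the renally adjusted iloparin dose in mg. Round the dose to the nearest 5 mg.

SCr = 121 / 88.4 = 1.369 mg/dL
CrCl = (140 − 28) × 84.3 / (72 × 1.369) × 0.85 = 9441.6 / 98.57 × 0.85 ≈ 81.4 mL/min
CrCl ≈ 81 mL/min → bracket 75–89 mL/min.
80% of 120 mg = 96 mg → 95 mg

95 mg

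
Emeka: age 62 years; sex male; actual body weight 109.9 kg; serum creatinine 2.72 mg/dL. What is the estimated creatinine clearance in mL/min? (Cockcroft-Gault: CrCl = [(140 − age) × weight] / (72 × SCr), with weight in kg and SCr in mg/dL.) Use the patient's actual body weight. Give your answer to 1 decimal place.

CrCl = (140 − 62) × 109.9 / (72 × 2.72) = 8572.2 / 195.84 ≈ 43.8 mL/min

43.8 mL/min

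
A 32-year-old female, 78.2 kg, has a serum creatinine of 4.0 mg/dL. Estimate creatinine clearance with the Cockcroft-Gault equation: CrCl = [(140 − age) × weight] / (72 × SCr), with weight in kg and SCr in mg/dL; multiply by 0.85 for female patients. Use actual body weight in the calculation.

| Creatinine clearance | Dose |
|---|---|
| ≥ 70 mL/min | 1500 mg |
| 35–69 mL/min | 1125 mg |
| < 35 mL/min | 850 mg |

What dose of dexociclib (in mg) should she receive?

CrCl = (140 − 32) × 78.2 / (72 × 4) × 0.85 = 8445.6 / 288.00 × 0.85 ≈ 24.9 mL/min
CrCl ≈ 25 mL/min → bracket < 35 mL/min.
Dose for this bracket: 850 mg.

850 mg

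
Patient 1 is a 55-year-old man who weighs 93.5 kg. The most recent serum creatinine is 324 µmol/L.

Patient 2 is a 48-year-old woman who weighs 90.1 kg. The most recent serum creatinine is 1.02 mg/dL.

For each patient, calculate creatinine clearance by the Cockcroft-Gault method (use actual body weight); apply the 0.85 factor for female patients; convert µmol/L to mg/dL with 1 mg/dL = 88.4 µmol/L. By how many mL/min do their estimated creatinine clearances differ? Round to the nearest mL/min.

66 mL/min

Patient 1: SCr = 324 / 88.4 = 3.665 mg/dL
Patient 1: CrCl = (140 − 55) × 93.5 / (72 × 3.665) = 7947.5 / 263.88 ≈ 30.1 mL/min
Patient 2: CrCl = (140 − 48) × 90.1 / (72 × 1.02) × 0.85 = 8289.2 / 73.44 × 0.85 ≈ 95.9 mL/min
|30.1 − 95.9| = 65.8 mL/min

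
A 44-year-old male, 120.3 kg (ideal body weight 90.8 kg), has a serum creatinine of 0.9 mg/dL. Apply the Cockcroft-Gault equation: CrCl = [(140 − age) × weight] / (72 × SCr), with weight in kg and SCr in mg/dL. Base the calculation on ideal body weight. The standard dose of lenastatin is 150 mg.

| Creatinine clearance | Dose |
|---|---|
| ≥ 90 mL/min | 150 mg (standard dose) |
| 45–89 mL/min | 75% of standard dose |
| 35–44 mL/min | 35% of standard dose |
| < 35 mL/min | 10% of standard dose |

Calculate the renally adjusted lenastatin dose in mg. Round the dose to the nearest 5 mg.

CrCl = (140 − 44) × 90.8 / (72 × 0.9) = 8716.8 / 64.80 ≈ 134.5 mL/min
CrCl ≈ 135 mL/min → bracket ≥ 90 mL/min.
100% of 150 mg = 150 mg

150 mg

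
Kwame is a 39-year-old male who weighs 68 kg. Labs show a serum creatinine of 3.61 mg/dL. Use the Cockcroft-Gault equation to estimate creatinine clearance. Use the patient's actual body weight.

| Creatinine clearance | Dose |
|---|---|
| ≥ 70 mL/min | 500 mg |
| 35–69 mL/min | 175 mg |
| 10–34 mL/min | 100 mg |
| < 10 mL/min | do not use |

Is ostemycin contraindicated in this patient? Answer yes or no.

CrCl = (140 − 39) × 68 / (72 × 3.61) = 6868.0 / 259.92 ≈ 26.4 mL/min
CrCl ≈ 26 mL/min, which is ≥ 10 mL/min.

no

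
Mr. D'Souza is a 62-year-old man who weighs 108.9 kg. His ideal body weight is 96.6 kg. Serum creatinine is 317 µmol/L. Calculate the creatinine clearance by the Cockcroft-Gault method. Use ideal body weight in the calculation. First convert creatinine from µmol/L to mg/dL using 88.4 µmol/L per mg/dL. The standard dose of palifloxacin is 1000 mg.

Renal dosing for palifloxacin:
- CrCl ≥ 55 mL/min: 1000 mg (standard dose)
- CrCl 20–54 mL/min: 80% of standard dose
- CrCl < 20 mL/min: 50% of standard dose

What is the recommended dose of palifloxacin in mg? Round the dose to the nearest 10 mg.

SCr = 317 / 88.4 = 3.586 mg/dL
CrCl = (140 − 62) × 96.6 / (72 × 3.586) = 7534.8 / 258.19 ≈ 29.2 mL/min
CrCl ≈ 29 mL/min → bracket 20–54 mL/min.
80% of 1000 mg = 800 mg

800 mg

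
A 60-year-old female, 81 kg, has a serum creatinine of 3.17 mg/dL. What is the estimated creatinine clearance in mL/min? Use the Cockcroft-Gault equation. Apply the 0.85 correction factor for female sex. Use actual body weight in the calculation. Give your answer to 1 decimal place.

CrCl = (140 − 60) × 81 / (72 × 3.17) × 0.85 = 6480.0 / 228.24 × 0.85 ≈ 24.1 mL/min

24.1 mL/min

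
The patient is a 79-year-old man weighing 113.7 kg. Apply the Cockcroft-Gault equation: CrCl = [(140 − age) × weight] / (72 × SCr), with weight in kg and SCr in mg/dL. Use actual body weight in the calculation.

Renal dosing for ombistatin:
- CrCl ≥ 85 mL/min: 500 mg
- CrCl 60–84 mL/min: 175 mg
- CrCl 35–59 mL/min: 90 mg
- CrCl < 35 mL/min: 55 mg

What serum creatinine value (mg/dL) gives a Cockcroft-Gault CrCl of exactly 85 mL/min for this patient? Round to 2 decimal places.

Standard dose requires CrCl ≥ 85 mL/min.
Set (140 − 79) × 113.7 / (72 × SCr) = 85
SCr = (140 − 79) × 113.7 / (72 × 85) = 1.133 mg/dL

1.13 mg/dL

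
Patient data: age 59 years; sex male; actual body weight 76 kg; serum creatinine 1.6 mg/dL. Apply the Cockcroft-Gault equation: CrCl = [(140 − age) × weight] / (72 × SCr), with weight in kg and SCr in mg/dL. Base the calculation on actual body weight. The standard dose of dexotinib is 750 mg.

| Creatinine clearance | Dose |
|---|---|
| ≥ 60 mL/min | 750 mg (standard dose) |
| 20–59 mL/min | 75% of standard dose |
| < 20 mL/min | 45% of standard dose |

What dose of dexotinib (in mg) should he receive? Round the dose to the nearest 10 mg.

560 mg

CrCl = (140 − 59) × 76 / (72 × 1.6) = 6156.0 / 115.20 ≈ 53.4 mL/min
CrCl ≈ 53 mL/min → bracket 20–59 mL/min.
75% of 750 mg = 562.5 mg → 560 mg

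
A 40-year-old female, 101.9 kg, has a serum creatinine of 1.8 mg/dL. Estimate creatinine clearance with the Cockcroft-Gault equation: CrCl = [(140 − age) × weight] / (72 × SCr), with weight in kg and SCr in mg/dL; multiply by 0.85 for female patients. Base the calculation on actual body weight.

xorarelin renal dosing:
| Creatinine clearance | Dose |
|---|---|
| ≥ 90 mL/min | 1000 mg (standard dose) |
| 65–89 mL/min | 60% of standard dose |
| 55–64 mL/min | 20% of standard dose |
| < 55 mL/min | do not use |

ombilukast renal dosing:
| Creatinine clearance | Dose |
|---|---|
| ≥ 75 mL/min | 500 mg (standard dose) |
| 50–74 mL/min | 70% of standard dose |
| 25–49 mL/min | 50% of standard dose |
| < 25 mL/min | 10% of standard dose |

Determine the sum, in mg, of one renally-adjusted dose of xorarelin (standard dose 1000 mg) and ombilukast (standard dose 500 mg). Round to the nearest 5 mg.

950 mg

CrCl = (140 − 40) × 101.9 / (72 × 1.8) × 0.85 = 10190.0 / 129.60 × 0.85 ≈ 66.8 mL/min
CrCl ≈ 67 mL/min.
xorarelin: 65–89 mL/min → 60% of 1000 mg = 600 mg.
ombilukast: 50–74 mL/min → 70% of 500 mg = 350 mg.
Total = 600 + 350 = 950 mg.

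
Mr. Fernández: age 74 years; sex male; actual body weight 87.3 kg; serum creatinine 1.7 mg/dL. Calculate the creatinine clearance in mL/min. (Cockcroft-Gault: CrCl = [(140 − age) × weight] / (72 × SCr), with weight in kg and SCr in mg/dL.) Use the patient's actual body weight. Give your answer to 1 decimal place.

47.1 mL/min

CrCl = (140 − 74) × 87.3 / (72 × 1.7) = 5761.8 / 122.40 ≈ 47.1 mL/min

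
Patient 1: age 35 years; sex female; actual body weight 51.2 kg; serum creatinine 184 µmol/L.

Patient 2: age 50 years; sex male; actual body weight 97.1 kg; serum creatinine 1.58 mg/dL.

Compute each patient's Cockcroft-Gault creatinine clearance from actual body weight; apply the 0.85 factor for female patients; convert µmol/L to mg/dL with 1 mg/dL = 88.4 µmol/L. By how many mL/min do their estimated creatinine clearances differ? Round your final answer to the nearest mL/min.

Patient 1: SCr = 184 / 88.4 = 2.081 mg/dL
Patient 1: CrCl = (140 − 35) × 51.2 / (72 × 2.081) × 0.85 = 5376.0 / 149.83 × 0.85 ≈ 30.5 mL/min
Patient 2: CrCl = (140 − 50) × 97.1 / (72 × 1.58) = 8739.0 / 113.76 ≈ 76.8 mL/min
|30.5 − 76.8| = 46.3 mL/min

46 mL/min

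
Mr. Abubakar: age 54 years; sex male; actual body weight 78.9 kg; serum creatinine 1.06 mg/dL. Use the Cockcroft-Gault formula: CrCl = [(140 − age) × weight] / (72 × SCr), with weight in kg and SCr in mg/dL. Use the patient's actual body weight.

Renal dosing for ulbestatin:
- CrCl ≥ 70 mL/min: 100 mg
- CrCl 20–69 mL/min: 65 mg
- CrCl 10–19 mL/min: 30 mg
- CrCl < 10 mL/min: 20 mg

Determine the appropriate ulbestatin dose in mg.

100 mg

CrCl = (140 − 54) × 78.9 / (72 × 1.06) = 6785.4 / 76.32 ≈ 88.9 mL/min
CrCl ≈ 89 mL/min → bracket ≥ 70 mL/min.
Dose for this bracket: 100 mg.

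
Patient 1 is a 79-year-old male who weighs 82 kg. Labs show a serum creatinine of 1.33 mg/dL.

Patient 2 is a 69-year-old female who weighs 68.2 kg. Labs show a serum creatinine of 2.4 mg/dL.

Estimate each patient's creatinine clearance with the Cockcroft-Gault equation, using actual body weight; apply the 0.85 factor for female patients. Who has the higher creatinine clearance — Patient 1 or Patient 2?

Patient 1: CrCl = (140 − 79) × 82 / (72 × 1.33) = 5002.0 / 95.76 ≈ 52.2 mL/min
Patient 2: CrCl = (140 − 69) × 68.2 / (72 × 2.4) × 0.85 = 4842.2 / 172.80 × 0.85 ≈ 23.8 mL/min
52.2 vs 23.8 mL/min → Patient 1 is higher.

Patient 1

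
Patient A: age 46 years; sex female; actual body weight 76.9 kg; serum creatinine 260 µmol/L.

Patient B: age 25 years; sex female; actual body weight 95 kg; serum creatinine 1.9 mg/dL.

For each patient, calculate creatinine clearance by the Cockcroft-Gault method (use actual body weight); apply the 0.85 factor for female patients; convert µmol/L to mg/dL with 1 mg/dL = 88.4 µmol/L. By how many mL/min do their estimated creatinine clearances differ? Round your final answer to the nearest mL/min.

39 mL/min

Patient A: SCr = 260 / 88.4 = 2.941 mg/dL
Patient A: CrCl = (140 − 46) × 76.9 / (72 × 2.941) × 0.85 = 7228.6 / 211.75 × 0.85 ≈ 29.0 mL/min
Patient B: CrCl = (140 − 25) × 95 / (72 × 1.9) × 0.85 = 10925.0 / 136.80 × 0.85 ≈ 67.9 mL/min
|29.0 − 67.9| = 38.9 mL/min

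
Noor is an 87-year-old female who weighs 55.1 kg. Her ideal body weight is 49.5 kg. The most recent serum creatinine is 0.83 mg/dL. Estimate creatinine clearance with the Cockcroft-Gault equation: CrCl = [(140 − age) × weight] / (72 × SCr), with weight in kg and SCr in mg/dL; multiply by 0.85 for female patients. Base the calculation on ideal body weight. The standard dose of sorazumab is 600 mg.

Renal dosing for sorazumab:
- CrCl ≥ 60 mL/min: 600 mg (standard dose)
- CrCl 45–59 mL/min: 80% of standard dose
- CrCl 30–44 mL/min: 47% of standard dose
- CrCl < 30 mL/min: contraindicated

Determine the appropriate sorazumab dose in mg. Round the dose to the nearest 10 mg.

CrCl = (140 − 87) × 49.5 / (72 × 0.83) × 0.85 = 2623.5 / 59.76 × 0.85 ≈ 37.3 mL/min
CrCl ≈ 37 mL/min → bracket 30–44 mL/min.
47% of 600 mg = 282 mg → 280 mg

280 mg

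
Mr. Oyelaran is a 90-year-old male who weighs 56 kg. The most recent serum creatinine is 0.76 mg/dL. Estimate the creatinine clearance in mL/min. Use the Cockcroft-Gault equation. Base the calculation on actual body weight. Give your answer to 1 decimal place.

CrCl = (140 − 90) × 56 / (72 × 0.76) = 2800.0 / 54.72 ≈ 51.2 mL/min

51.2 mL/min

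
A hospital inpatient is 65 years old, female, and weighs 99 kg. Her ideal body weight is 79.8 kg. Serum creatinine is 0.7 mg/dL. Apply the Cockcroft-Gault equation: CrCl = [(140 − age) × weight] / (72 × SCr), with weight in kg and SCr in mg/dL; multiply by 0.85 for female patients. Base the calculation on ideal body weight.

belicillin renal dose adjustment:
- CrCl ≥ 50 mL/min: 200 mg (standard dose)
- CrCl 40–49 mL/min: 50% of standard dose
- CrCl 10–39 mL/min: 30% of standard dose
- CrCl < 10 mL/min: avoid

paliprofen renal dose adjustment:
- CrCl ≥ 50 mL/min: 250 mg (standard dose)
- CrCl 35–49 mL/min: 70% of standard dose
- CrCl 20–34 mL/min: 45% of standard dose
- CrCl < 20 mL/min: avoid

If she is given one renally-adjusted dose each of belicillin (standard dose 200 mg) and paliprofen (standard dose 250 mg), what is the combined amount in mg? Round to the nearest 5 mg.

450 mg

CrCl = (140 − 65) × 79.8 / (72 × 0.7) × 0.85 = 5985.0 / 50.40 × 0.85 ≈ 100.9 mL/min
CrCl ≈ 101 mL/min.
belicillin: ≥ 50 mL/min → 100% of 200 mg = 200 mg.
paliprofen: ≥ 50 mL/min → 100% of 250 mg = 250 mg.
Total = 200 + 250 = 450 mg.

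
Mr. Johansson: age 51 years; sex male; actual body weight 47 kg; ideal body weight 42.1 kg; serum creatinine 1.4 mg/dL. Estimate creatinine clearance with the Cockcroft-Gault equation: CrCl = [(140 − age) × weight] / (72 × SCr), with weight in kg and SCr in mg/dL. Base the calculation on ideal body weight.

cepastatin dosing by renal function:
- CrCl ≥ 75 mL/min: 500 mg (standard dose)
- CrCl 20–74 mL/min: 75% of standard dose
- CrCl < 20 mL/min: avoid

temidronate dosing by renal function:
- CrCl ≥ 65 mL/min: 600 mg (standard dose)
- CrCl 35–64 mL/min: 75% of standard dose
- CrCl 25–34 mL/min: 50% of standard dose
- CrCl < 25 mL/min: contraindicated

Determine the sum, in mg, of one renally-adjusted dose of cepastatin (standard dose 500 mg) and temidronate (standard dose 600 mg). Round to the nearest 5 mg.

825 mg

CrCl = (140 − 51) × 42.1 / (72 × 1.4) = 3746.9 / 100.80 ≈ 37.2 mL/min
CrCl ≈ 37 mL/min.
cepastatin: 20–74 mL/min → 75% of 500 mg = 375 mg.
temidronate: 35–64 mL/min → 75% of 600 mg = 450 mg.
Total = 375 + 450 = 825 mg.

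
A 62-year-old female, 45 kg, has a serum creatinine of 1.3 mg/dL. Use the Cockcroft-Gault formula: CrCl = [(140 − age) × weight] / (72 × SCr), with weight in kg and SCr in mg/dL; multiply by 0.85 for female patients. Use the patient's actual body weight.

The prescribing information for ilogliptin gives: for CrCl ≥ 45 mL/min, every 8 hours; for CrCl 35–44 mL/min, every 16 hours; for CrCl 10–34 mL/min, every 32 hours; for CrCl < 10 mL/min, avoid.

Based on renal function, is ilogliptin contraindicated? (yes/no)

no

CrCl = (140 − 62) × 45 / (72 × 1.3) × 0.85 = 3510.0 / 93.60 × 0.85 ≈ 31.9 mL/min
CrCl ≈ 32 mL/min, which is ≥ 10 mL/min.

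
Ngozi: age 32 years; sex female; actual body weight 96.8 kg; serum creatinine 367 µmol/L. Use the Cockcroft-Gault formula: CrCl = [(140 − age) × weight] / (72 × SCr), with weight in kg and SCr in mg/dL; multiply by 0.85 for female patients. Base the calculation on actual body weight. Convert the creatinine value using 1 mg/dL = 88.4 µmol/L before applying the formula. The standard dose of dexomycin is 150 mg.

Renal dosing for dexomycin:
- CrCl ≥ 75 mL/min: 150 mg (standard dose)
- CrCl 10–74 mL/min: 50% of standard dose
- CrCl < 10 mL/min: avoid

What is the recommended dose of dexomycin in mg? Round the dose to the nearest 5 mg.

75 mg

SCr = 367 / 88.4 = 4.152 mg/dL
CrCl = (140 − 32) × 96.8 / (72 × 4.152) × 0.85 = 10454.4 / 298.94 × 0.85 ≈ 29.7 mL/min
CrCl ≈ 30 mL/min → bracket 10–74 mL/min.
50% of 150 mg = 75 mg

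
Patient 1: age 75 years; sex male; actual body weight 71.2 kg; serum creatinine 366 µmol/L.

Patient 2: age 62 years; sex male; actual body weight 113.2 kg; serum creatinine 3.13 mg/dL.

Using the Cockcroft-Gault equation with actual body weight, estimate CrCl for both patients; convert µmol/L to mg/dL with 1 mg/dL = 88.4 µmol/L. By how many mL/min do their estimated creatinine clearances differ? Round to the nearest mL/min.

Patient 1: SCr = 366 / 88.4 = 4.14 mg/dL
Patient 1: CrCl = (140 − 75) × 71.2 / (72 × 4.14) = 4628.0 / 298.08 ≈ 15.5 mL/min
Patient 2: CrCl = (140 − 62) × 113.2 / (72 × 3.13) = 8829.6 / 225.36 ≈ 39.2 mL/min
|15.5 − 39.2| = 23.7 mL/min

24 mL/min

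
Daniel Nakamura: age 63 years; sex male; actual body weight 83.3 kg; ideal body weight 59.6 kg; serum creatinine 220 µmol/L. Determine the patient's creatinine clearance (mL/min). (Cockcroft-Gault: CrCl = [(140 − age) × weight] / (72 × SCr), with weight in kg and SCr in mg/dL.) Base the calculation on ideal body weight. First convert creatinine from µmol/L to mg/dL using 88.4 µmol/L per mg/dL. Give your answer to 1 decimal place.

SCr = 220 / 88.4 = 2.489 mg/dL
CrCl = (140 − 63) × 59.6 / (72 × 2.489) = 4589.2 / 179.21 ≈ 25.6 mL/min

25.6 mL/min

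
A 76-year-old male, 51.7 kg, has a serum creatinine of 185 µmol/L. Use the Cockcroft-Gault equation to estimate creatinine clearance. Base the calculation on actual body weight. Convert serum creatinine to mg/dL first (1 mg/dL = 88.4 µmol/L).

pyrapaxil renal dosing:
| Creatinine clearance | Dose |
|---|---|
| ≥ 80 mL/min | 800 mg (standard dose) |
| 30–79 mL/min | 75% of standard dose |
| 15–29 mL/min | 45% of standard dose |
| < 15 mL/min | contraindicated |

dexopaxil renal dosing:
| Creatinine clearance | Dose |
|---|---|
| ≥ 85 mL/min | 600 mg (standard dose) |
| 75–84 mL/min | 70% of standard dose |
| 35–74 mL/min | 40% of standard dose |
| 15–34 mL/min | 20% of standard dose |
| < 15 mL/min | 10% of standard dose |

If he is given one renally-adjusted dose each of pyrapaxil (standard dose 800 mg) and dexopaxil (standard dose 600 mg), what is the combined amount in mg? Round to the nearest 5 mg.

480 mg

SCr = 185 / 88.4 = 2.093 mg/dL
CrCl = (140 − 76) × 51.7 / (72 × 2.093) = 3308.8 / 150.70 ≈ 22.0 mL/min
CrCl ≈ 22 mL/min.
pyrapaxil: 15–29 mL/min → 45% of 800 mg = 360 mg.
dexopaxil: 15–34 mL/min → 20% of 600 mg = 120 mg.
Total = 360 + 120 = 480 mg.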